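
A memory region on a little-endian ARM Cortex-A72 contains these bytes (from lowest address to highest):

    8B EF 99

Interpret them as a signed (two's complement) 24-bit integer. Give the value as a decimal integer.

In little-endian order the low byte comes first in memory.
Reassemble most-significant byte first: 99 EF 8B → 0x99EF8B.
Top bit is set, so as a signed 24-bit value this is 0x99EF8B − 2^24 = -6688885.

-6688885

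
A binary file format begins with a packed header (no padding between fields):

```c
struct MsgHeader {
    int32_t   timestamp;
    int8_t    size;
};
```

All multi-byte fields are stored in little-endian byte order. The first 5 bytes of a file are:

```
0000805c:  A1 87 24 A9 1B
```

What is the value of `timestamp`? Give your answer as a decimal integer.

`timestamp` is the first field, at byte offset 0, occupying 4 bytes.
Bytes at offsets 0..3: A1 87 24 A9.
Little-endian: lowest address holds the least-significant byte.
Reassemble most-significant byte first: A9 24 87 A1 → 0xA92487A1.
Top bit is set, so as a signed 32-bit value this is 0xA92487A1 − 2^32 = -1457223775.

-1457223775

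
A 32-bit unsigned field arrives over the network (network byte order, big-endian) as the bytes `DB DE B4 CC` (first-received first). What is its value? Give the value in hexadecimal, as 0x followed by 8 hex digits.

0xDBDEB4CC

Big-endian stores the most-significant byte at the lowest address.
The bytes are already most-significant first: 0xDBDEB4CC.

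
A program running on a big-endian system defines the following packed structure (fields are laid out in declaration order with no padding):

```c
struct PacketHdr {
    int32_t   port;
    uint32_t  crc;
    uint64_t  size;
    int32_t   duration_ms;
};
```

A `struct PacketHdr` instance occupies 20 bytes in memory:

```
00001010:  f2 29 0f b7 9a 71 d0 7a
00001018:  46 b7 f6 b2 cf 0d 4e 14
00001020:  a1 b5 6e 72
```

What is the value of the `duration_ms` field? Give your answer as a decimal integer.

`duration_ms` follows `port` (4 B), `crc` (4 B), `size` (8 B), so it starts at offset 4 + 4 + 8 = 16 and occupies 4 bytes.
Bytes at offsets 16..19: A1 B5 6E 72.
Big-endian: lowest address holds the most-significant byte.
The bytes are already most-significant first: 0xA1B56E72.
Top bit is set, so as a signed 32-bit value this is 0xA1B56E72 − 2^32 = -1581945230.

-1581945230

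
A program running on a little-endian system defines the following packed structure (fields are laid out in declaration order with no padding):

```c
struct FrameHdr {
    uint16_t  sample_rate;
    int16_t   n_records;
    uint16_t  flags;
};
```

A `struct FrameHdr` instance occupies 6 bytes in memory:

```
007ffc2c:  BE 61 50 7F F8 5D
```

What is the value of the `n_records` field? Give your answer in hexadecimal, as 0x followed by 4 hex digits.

0x7F50

`n_records` follows `sample_rate` (2 bytes), so it starts at byte offset 2 and occupies 2 bytes.
Bytes at offsets 2..3: 50 7F.
Little-endian: lowest address holds the least-significant byte.
Reassemble most-significant byte first: 7F 50 → 0x7F50.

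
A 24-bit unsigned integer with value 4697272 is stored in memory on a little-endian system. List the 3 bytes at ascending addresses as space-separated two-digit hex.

4697272 in hexadecimal, padded to 24 bits, is 0x47ACB8.
Split into bytes (most-significant first): 47 AC B8.
Little-endian stores the least-significant byte at the lowest address.
So at ascending addresses the bytes are B8 AC 47.

B8 AC 47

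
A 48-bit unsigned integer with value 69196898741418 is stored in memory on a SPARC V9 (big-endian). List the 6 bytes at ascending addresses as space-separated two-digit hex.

69196898741418 in hexadecimal, padded to 48 bits, is 0x3EEF2891ACAA.
Split into bytes (most-significant first): 3E EF 28 91 AC AA.
Big-endian: lowest address holds the most-significant byte.
So the memory order matches the most-significant-first order: 3E EF 28 91 AC AA.

3E EF 28 91 AC AA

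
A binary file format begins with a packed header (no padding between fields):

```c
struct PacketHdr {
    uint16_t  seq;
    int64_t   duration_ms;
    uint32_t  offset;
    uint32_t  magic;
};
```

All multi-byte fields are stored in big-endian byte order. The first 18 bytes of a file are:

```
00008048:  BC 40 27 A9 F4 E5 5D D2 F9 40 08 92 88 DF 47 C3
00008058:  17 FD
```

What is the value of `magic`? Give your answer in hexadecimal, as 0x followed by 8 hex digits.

`magic` follows `seq` (2 B), `duration_ms` (8 B), `offset` (4 B), so it starts at offset 2 + 8 + 4 = 14 and occupies 4 bytes.
Bytes at offsets 14..17: 47 C3 17 FD.
In big-endian order the high byte comes first in memory.
The bytes are already most-significant first: 0x47C317FD.

0x47C317FD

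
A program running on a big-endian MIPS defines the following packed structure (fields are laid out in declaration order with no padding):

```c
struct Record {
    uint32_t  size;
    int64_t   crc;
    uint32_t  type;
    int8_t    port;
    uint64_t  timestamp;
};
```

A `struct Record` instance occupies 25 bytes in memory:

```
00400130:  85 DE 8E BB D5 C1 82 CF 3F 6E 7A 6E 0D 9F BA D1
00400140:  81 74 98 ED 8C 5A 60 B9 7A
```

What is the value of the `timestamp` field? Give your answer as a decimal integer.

8401726291927153018

`timestamp` follows `size` (4 B), `crc` (8 B), `type` (4 B), `port` (1 B), so it starts at offset 4 + 8 + 4 + 1 = 17 and occupies 8 bytes.
Bytes at offsets 17..24: 74 98 ED 8C 5A 60 B9 7A.
In big-endian order the high byte comes first in memory.
The bytes are already most-significant first: 0x7498ED8C5A60B97A.
0x7498ED8C5A60B97A = 8401726291927153018.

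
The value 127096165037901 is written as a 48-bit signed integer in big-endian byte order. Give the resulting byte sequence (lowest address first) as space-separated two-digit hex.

73 97 E1 C4 F7 4D

127096165037901 in hexadecimal, padded to 48 bits, is 0x7397E1C4F74D.
Split into bytes (most-significant first): 73 97 E1 C4 F7 4D.
Big-endian: lowest address holds the most-significant byte.
So the memory order matches the most-significant-first order: 73 97 E1 C4 F7 4D.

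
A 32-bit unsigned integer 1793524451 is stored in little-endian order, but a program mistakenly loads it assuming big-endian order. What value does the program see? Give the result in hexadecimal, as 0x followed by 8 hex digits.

0xE302E76A

1793524451 in 32-bit hexadecimal is 0x6AE702E3.
Stored little-endian, the bytes at ascending addresses are E3 02 E7 6A.
Read back as big-endian, the last byte is least significant, giving 0xE302E76A.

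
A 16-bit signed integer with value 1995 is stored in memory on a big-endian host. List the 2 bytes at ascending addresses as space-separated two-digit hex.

1995 in hexadecimal, padded to 16 bits, is 0x07CB.
Split into bytes (most-significant first): 07 CB.
Big-endian: lowest address holds the most-significant byte.
So the memory order matches the most-significant-first order: 07 CB.

07 CB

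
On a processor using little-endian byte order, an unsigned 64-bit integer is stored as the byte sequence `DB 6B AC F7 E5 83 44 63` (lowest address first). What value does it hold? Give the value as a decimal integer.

Little-endian stores the least-significant byte at the lowest address.
Reassemble most-significant byte first: 63 44 83 E5 F7 AC 6B DB → 0x634483E5F7AC6BDB.
0x634483E5F7AC6BDB = 7152987131897211867.

7152987131897211867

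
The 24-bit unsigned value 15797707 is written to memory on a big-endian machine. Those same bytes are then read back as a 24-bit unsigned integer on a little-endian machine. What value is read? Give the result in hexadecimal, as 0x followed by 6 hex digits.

0xCB0DF1

15797707 in 24-bit hexadecimal is 0xF10DCB.
Stored big-endian, the bytes at ascending addresses are F1 0D CB.
Read back as little-endian, the first byte is least significant, giving 0xCB0DF1.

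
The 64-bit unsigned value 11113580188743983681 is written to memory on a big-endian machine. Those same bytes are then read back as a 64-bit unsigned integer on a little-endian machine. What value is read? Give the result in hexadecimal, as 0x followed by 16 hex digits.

11113580188743983681 in 64-bit hexadecimal is 0x9A3B5E4CA4E76241.
Stored big-endian, the bytes at ascending addresses are 9A 3B 5E 4C A4 E7 62 41.
Read back as little-endian, the first byte is least significant, giving 0x4162E7A44C5E3B9A.

0x4162E7A44C5E3B9A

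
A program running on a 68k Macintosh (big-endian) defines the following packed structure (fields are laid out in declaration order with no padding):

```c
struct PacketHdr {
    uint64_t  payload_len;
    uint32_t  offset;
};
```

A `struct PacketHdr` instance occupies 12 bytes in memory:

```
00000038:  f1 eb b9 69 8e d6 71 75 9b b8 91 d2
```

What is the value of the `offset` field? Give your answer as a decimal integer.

2612564434

`offset` follows `payload_len` (8 bytes), so it starts at byte offset 8 and occupies 4 bytes.
Bytes at offsets 8..11: 9B B8 91 D2.
In big-endian order the high byte comes first in memory.
The bytes are already most-significant first: 0x9BB891D2.
0x9BB891D2 = 2612564434.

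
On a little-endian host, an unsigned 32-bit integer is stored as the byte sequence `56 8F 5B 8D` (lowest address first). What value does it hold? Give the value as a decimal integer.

Little-endian: lowest address holds the least-significant byte.
Reassemble most-significant byte first: 8D 5B 8F 56 → 0x8D5B8F56.
0x8D5B8F56 = 2371587926.

2371587926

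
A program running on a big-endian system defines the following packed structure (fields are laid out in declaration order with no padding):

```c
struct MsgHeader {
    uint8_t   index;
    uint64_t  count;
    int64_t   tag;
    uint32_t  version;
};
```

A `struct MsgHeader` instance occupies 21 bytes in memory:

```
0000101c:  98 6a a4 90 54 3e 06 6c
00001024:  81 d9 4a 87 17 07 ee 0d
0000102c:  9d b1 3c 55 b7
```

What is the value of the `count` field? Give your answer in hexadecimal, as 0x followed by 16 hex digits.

0x6AA490543E066C81

`count` follows `index` (1 byte), so it starts at byte offset 1 and occupies 8 bytes.
Bytes at offsets 1..8: 6A A4 90 54 3E 06 6C 81.
Big-endian: lowest address holds the most-significant byte.
The bytes are already most-significant first: 0x6AA490543E066C81.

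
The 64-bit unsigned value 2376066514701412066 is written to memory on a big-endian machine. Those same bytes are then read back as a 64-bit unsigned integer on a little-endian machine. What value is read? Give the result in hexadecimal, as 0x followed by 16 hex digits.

0xE2667AFBE77BF920

2376066514701412066 in 64-bit hexadecimal is 0x20F97BE7FB7A66E2.
Stored big-endian, the bytes at ascending addresses are 20 F9 7B E7 FB 7A 66 E2.
Read back as little-endian, the first byte is least significant, giving 0xE2667AFBE77BF920.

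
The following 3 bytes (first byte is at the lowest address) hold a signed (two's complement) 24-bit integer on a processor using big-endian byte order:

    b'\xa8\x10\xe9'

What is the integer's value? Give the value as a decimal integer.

-5762839

Big-endian: lowest address holds the most-significant byte.
The bytes are already most-significant first: 0xA810E9.
Top bit is set, so as a signed 24-bit value this is 0xA810E9 − 2^24 = -5762839.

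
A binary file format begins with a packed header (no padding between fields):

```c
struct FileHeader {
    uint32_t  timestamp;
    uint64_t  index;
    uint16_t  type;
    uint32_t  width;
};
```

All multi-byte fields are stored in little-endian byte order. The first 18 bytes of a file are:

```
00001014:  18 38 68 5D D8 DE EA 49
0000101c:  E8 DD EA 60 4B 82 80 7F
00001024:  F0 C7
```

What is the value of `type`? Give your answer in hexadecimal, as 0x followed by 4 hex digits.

0x824B

`type` follows `timestamp` (4 B), `index` (8 B), so it starts at offset 4 + 8 = 12 and occupies 2 bytes.
Bytes at offsets 12..13: 4B 82.
In little-endian order the low byte comes first in memory.
Reassemble most-significant byte first: 82 4B → 0x824B.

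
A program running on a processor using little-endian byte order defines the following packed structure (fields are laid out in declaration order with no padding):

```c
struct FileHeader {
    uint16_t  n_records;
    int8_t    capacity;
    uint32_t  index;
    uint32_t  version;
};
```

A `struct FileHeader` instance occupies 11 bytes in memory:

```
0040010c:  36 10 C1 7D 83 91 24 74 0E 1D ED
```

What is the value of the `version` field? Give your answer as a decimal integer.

`version` follows `n_records` (2 B), `capacity` (1 B), `index` (4 B), so it starts at offset 2 + 1 + 4 = 7 and occupies 4 bytes.
Bytes at offsets 7..10: 74 0E 1D ED.
Little-endian: lowest address holds the least-significant byte.
Reassemble most-significant byte first: ED 1D 0E 74 → 0xED1D0E74.
0xED1D0E74 = 3978104436.

3978104436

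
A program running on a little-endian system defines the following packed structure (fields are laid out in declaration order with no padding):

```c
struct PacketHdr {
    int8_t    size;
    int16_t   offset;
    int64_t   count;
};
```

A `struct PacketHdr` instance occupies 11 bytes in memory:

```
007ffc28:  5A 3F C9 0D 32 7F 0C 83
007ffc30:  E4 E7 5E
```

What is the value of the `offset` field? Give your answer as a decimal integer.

`offset` follows `size` (1 byte), so it starts at byte offset 1 and occupies 2 bytes.
Bytes at offsets 1..2: 3F C9.
Little-endian stores the least-significant byte at the lowest address.
Reassemble most-significant byte first: C9 3F → 0xC93F.
Top bit is set, so as a signed 16-bit value this is 0xC93F − 2^16 = -14017.

-14017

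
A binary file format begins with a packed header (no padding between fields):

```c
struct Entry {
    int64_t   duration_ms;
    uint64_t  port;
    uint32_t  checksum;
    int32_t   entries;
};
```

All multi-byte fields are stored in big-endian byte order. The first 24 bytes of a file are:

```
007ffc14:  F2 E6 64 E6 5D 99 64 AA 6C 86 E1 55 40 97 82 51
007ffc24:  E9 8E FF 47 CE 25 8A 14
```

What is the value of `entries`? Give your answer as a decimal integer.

`entries` follows `duration_ms` (8 B), `port` (8 B), `checksum` (4 B), so it starts at offset 8 + 8 + 4 = 20 and occupies 4 bytes.
Bytes at offsets 20..23: CE 25 8A 14.
Big-endian stores the most-significant byte at the lowest address.
The bytes are already most-significant first: 0xCE258A14.
Top bit is set, so as a signed 32-bit value this is 0xCE258A14 − 2^32 = -836400620.

-836400620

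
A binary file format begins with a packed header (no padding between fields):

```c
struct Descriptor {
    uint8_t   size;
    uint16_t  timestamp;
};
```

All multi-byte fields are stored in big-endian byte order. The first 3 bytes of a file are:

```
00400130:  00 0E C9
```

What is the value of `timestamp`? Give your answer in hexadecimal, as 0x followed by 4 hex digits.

0x0EC9

`timestamp` follows `size` (1 byte), so it starts at byte offset 1 and occupies 2 bytes.
Bytes at offsets 1..2: 0E C9.
Big-endian: lowest address holds the most-significant byte.
The bytes are already most-significant first: 0x0EC9.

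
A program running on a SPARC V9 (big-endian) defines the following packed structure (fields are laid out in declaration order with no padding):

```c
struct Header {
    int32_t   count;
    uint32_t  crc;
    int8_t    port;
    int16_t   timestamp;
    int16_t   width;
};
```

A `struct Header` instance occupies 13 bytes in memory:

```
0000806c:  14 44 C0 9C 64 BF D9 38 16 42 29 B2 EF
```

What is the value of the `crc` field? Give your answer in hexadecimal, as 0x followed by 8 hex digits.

0x64BFD938

`crc` follows `count` (4 bytes), so it starts at byte offset 4 and occupies 4 bytes.
Bytes at offsets 4..7: 64 BF D9 38.
Big-endian: lowest address holds the most-significant byte.
The bytes are already most-significant first: 0x64BFD938.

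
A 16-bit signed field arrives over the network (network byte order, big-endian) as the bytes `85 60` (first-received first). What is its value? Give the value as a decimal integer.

-31392

Big-endian: lowest address holds the most-significant byte.
The bytes are already most-significant first: 0x8560.
Top bit is set, so as a signed 16-bit value this is 0x8560 − 2^16 = -31392.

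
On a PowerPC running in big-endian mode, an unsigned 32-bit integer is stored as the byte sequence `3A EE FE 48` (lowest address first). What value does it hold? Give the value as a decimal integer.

Big-endian stores the most-significant byte at the lowest address.
The bytes are already most-significant first: 0x3AEEFE48.
0x3AEEFE48 = 988741192.

988741192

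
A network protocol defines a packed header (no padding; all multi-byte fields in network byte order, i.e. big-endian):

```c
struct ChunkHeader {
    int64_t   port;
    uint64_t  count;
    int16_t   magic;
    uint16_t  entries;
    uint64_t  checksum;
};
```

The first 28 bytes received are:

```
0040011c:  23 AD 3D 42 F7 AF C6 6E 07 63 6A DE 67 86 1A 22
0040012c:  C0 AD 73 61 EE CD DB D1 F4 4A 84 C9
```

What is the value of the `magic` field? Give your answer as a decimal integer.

`magic` follows `port` (8 B), `count` (8 B), so it starts at offset 8 + 8 = 16 and occupies 2 bytes.
Bytes at offsets 16..17: C0 AD.
In big-endian order the high byte comes first in memory.
The bytes are already most-significant first: 0xC0AD.
Top bit is set, so as a signed 16-bit value this is 0xC0AD − 2^16 = -16211.

-16211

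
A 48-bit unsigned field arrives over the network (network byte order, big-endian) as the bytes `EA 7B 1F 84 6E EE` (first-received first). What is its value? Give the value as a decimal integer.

Big-endian stores the most-significant byte at the lowest address.
The bytes are already most-significant first: 0xEA7B1F846EEE.
0xEA7B1F846EEE = 257814530649838.

257814530649838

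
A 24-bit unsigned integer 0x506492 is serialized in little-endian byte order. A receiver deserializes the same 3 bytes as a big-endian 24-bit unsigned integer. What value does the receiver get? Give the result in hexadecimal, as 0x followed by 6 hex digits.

0x926450

Stored little-endian, the bytes at ascending addresses are 92 64 50.
Read back as big-endian, the last byte is least significant, giving 0x926450.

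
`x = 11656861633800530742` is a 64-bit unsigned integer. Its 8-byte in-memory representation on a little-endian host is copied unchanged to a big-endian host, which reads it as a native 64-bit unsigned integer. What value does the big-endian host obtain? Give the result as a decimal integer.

11656861633800530742 in 64-bit hexadecimal is 0xA1C57DE52E8F6B36.
Stored little-endian, the bytes at ascending addresses are 36 6B 8F 2E E5 7D C5 A1.
Read back as big-endian, the last byte is least significant, giving 0x366B8F2EE57DC5A1.
0x366B8F2EE57DC5A1 = 3921385332137641377.

3921385332137641377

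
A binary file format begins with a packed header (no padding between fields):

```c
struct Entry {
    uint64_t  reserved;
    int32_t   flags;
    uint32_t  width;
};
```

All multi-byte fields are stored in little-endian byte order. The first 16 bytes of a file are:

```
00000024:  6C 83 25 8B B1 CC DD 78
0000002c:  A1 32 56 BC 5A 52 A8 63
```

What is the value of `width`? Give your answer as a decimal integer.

1671975514

`width` follows `reserved` (8 B), `flags` (4 B), so it starts at offset 8 + 4 = 12 and occupies 4 bytes.
Bytes at offsets 12..15: 5A 52 A8 63.
Little-endian stores the least-significant byte at the lowest address.
Reassemble most-significant byte first: 63 A8 52 5A → 0x63A8525A.
0x63A8525A = 1671975514.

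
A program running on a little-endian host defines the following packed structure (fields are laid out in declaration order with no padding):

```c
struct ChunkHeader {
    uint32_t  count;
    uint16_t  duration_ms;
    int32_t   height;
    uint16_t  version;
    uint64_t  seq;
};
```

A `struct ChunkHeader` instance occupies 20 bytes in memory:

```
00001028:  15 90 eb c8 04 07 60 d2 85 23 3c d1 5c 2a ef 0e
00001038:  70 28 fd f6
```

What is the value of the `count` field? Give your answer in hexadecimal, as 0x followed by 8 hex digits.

`count` is the first field, at byte offset 0, occupying 4 bytes.
Bytes at offsets 0..3: 15 90 EB C8.
Little-endian stores the least-significant byte at the lowest address.
Reassemble most-significant byte first: C8 EB 90 15 → 0xC8EB9015.

0xC8EB9015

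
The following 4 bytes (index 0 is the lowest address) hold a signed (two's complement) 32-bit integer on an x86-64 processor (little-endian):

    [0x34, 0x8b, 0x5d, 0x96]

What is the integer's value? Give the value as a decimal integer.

-1772254412

Little-endian: lowest address holds the least-significant byte.
Reassemble most-significant byte first: 96 5D 8B 34 → 0x965D8B34.
Top bit is set, so as a signed 32-bit value this is 0x965D8B34 − 2^32 = -1772254412.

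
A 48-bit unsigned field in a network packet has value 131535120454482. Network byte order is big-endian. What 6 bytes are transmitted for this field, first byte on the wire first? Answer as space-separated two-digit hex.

77 A1 68 21 53 52

131535120454482 in hexadecimal, padded to 48 bits, is 0x77A168215352.
Split into bytes (most-significant first): 77 A1 68 21 53 52.
Big-endian: lowest address holds the most-significant byte.
So the memory order matches the most-significant-first order: 77 A1 68 21 53 52.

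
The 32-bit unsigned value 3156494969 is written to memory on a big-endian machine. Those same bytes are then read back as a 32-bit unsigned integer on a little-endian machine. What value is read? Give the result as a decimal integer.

3156494969 in 32-bit hexadecimal is 0xBC244A79.
Stored big-endian, the bytes at ascending addresses are BC 24 4A 79.
Read back as little-endian, the first byte is least significant, giving 0x794A24BC.
0x794A24BC = 2034902204.

2034902204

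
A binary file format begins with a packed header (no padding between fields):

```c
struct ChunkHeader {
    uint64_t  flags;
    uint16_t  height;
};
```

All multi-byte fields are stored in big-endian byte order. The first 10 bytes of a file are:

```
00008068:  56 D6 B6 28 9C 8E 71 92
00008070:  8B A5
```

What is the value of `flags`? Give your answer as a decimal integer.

6257389017819410834

`flags` is the first field, at byte offset 0, occupying 8 bytes.
Bytes at offsets 0..7: 56 D6 B6 28 9C 8E 71 92.
In big-endian order the high byte comes first in memory.
The bytes are already most-significant first: 0x56D6B6289C8E7192.
0x56D6B6289C8E7192 = 6257389017819410834.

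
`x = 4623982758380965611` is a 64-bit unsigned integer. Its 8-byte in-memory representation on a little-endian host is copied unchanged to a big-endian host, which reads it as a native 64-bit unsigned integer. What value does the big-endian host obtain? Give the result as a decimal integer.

16937709310642694976

4623982758380965611 in 64-bit hexadecimal is 0x402BAFD1E0D40EEB.
Stored little-endian, the bytes at ascending addresses are EB 0E D4 E0 D1 AF 2B 40.
Read back as big-endian, the last byte is least significant, giving 0xEB0ED4E0D1AF2B40.
0xEB0ED4E0D1AF2B40 = 16937709310642694976.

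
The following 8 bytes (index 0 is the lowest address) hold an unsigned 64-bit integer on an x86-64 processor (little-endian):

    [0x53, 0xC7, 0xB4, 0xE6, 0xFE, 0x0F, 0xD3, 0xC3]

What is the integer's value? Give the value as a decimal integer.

Little-endian stores the least-significant byte at the lowest address.
Reassemble most-significant byte first: C3 D3 0F FE E6 B4 C7 53 → 0xC3D30FFEE6B4C753.
0xC3D30FFEE6B4C753 = 14110639644948612947.

14110639644948612947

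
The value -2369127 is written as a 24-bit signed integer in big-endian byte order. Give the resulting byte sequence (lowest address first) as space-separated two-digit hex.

DB D9 99

Two's complement of -2369127 in 24 bits: 2369127 = 0x242667; invert → 0xDBD998; add 1 → 0xDBD999.
Split into bytes (most-significant first): DB D9 99.
Big-endian: lowest address holds the most-significant byte.
So the memory order matches the most-significant-first order: DB D9 99.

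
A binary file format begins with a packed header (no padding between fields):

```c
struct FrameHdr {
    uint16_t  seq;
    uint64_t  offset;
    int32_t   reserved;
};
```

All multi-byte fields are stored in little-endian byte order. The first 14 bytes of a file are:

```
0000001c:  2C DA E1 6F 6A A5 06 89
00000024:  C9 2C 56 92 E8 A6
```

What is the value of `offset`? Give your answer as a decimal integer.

3227261269625696225

`offset` follows `seq` (2 bytes), so it starts at byte offset 2 and occupies 8 bytes.
Bytes at offsets 2..9: E1 6F 6A A5 06 89 C9 2C.
In little-endian order the low byte comes first in memory.
Reassemble most-significant byte first: 2C C9 89 06 A5 6A 6F E1 → 0x2CC98906A56A6FE1.
0x2CC98906A56A6FE1 = 3227261269625696225.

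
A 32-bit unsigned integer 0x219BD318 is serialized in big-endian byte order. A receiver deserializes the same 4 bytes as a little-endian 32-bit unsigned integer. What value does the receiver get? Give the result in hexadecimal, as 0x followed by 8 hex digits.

0x18D39B21

Stored big-endian, the bytes at ascending addresses are 21 9B D3 18.
Read back as little-endian, the first byte is least significant, giving 0x18D39B21.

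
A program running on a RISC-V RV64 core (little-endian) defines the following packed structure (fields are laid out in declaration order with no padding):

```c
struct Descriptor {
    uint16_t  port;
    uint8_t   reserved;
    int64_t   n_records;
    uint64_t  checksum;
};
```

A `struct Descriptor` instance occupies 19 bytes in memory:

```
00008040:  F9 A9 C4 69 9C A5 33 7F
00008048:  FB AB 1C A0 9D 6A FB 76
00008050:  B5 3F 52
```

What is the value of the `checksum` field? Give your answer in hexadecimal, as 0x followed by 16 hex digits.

`checksum` follows `port` (2 B), `reserved` (1 B), `n_records` (8 B), so it starts at offset 2 + 1 + 8 = 11 and occupies 8 bytes.
Bytes at offsets 11..18: A0 9D 6A FB 76 B5 3F 52.
Little-endian stores the least-significant byte at the lowest address.
Reassemble most-significant byte first: 52 3F B5 76 FB 6A 9D A0 → 0x523FB576FB6A9DA0.

0x523FB576FB6A9DA0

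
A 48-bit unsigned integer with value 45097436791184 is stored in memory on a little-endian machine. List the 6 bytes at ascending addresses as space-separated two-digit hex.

90 41 B3 10 04 29

45097436791184 in hexadecimal, padded to 48 bits, is 0x290410B34190.
Split into bytes (most-significant first): 29 04 10 B3 41 90.
In little-endian order the low byte comes first in memory.
So at ascending addresses the bytes are 90 41 B3 10 04 29.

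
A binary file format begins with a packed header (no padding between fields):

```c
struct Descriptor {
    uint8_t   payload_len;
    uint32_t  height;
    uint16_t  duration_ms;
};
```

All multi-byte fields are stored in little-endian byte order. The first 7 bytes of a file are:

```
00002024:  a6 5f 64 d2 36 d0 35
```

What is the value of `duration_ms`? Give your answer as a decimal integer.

`duration_ms` follows `payload_len` (1 B), `height` (4 B), so it starts at offset 1 + 4 = 5 and occupies 2 bytes.
Bytes at offsets 5..6: D0 35.
Little-endian: lowest address holds the least-significant byte.
Reassemble most-significant byte first: 35 D0 → 0x35D0.
0x35D0 = 13776.

13776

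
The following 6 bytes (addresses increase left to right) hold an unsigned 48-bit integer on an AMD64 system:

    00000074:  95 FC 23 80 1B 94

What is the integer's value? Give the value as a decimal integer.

162845834869909

Little-endian: lowest address holds the least-significant byte.
Reassemble most-significant byte first: 94 1B 80 23 FC 95 → 0x941B8023FC95.
0x941B8023FC95 = 162845834869909.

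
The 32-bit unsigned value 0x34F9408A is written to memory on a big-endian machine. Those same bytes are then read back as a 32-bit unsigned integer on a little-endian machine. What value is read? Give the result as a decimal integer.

2319513908

Stored big-endian, the bytes at ascending addresses are 34 F9 40 8A.
Read back as little-endian, the first byte is least significant, giving 0x8A40F934.
0x8A40F934 = 2319513908.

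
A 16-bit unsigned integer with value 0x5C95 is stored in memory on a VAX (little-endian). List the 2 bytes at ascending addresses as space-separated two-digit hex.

95 5C

Split into bytes (most-significant first): 5C 95.
In little-endian order the low byte comes first in memory.
So at ascending addresses the bytes are 95 5C.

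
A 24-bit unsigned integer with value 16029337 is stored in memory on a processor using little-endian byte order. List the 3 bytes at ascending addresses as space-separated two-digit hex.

16029337 in hexadecimal, padded to 24 bits, is 0xF49699.
Split into bytes (most-significant first): F4 96 99.
In little-endian order the low byte comes first in memory.
So at ascending addresses the bytes are 99 96 F4.

99 96 F4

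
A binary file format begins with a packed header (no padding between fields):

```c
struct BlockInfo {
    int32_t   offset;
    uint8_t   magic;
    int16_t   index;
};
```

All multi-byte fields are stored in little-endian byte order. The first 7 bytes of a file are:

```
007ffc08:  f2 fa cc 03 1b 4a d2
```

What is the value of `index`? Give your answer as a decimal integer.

-11702

`index` follows `offset` (4 B), `magic` (1 B), so it starts at offset 4 + 1 = 5 and occupies 2 bytes.
Bytes at offsets 5..6: 4A D2.
Little-endian: lowest address holds the least-significant byte.
Reassemble most-significant byte first: D2 4A → 0xD24A.
Top bit is set, so as a signed 16-bit value this is 0xD24A − 2^16 = -11702.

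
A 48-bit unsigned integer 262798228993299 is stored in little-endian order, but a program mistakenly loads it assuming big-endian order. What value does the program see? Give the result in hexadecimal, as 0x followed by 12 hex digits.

0x1335167B03EF

262798228993299 in 48-bit hexadecimal is 0xEF037B163513.
Stored little-endian, the bytes at ascending addresses are 13 35 16 7B 03 EF.
Read back as big-endian, the last byte is least significant, giving 0x1335167B03EF.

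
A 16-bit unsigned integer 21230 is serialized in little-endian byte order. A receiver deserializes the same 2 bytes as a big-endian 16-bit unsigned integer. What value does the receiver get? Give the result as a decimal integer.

61010

21230 in 16-bit hexadecimal is 0x52EE.
Stored little-endian, the bytes at ascending addresses are EE 52.
Read back as big-endian, the last byte is least significant, giving 0xEE52.
0xEE52 = 61010.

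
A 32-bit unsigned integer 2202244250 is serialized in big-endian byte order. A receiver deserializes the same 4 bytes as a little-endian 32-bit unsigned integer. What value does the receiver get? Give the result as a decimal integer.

2593407875

2202244250 in 32-bit hexadecimal is 0x8343949A.
Stored big-endian, the bytes at ascending addresses are 83 43 94 9A.
Read back as little-endian, the first byte is least significant, giving 0x9A944383.
0x9A944383 = 2593407875.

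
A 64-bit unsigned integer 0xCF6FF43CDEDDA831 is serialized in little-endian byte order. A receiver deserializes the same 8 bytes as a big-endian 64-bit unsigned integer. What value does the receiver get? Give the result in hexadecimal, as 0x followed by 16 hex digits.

0x31A8DDDE3CF46FCF

Stored little-endian, the bytes at ascending addresses are 31 A8 DD DE 3C F4 6F CF.
Read back as big-endian, the last byte is least significant, giving 0x31A8DDDE3CF46FCF.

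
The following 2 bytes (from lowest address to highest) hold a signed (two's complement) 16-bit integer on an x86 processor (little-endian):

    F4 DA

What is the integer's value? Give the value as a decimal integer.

-9484

Little-endian: lowest address holds the least-significant byte.
Reassemble most-significant byte first: DA F4 → 0xDAF4.
Top bit is set, so as a signed 16-bit value this is 0xDAF4 − 2^16 = -9484.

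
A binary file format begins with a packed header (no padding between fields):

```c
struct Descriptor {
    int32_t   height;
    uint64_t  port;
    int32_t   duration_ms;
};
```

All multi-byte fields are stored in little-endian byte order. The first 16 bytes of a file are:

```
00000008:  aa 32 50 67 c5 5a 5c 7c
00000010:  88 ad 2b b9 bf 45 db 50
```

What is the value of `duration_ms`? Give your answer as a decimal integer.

`duration_ms` follows `height` (4 B), `port` (8 B), so it starts at offset 4 + 8 = 12 and occupies 4 bytes.
Bytes at offsets 12..15: BF 45 DB 50.
Little-endian stores the least-significant byte at the lowest address.
Reassemble most-significant byte first: 50 DB 45 BF → 0x50DB45BF.
0x50DB45BF = 1356547519.

1356547519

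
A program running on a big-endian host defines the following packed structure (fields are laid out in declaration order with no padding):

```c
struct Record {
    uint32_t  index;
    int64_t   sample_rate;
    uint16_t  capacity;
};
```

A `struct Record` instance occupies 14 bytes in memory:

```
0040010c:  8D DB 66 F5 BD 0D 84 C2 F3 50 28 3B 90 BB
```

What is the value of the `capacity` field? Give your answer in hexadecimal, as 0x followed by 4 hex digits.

0x90BB

`capacity` follows `index` (4 B), `sample_rate` (8 B), so it starts at offset 4 + 8 = 12 and occupies 2 bytes.
Bytes at offsets 12..13: 90 BB.
Big-endian: lowest address holds the most-significant byte.
The bytes are already most-significant first: 0x90BB.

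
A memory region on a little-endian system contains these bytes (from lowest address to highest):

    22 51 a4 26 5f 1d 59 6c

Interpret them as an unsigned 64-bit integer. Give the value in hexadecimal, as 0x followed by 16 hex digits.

Little-endian: lowest address holds the least-significant byte.
Reassemble most-significant byte first: 6C 59 1D 5F 26 A4 51 22 → 0x6C591D5F26A45122.

0x6C591D5F26A45122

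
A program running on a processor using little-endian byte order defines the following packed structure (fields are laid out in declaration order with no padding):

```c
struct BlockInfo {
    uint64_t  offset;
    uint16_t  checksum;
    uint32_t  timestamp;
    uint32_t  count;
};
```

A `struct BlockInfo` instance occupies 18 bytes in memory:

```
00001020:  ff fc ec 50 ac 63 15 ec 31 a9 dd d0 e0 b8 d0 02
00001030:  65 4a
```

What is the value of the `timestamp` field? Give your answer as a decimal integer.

3101741277

`timestamp` follows `offset` (8 B), `checksum` (2 B), so it starts at offset 8 + 2 = 10 and occupies 4 bytes.
Bytes at offsets 10..13: DD D0 E0 B8.
Little-endian: lowest address holds the least-significant byte.
Reassemble most-significant byte first: B8 E0 D0 DD → 0xB8E0D0DD.
0xB8E0D0DD = 3101741277.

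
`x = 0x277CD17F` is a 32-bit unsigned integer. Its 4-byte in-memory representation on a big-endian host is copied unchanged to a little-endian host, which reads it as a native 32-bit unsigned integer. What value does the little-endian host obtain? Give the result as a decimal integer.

Stored big-endian, the bytes at ascending addresses are 27 7C D1 7F.
Read back as little-endian, the first byte is least significant, giving 0x7FD17C27.
0x7FD17C27 = 2144435239.

2144435239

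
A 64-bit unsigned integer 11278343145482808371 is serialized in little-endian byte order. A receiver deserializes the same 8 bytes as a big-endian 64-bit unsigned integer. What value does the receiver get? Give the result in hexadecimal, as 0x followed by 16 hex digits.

11278343145482808371 in 64-bit hexadecimal is 0x9C84B955E976EC33.
Stored little-endian, the bytes at ascending addresses are 33 EC 76 E9 55 B9 84 9C.
Read back as big-endian, the last byte is least significant, giving 0x33EC76E955B9849C.

0x33EC76E955B9849C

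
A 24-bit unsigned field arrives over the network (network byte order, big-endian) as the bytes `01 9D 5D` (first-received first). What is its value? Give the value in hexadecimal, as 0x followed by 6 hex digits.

0x019D5D

In big-endian order the high byte comes first in memory.
The bytes are already most-significant first: 0x019D5D.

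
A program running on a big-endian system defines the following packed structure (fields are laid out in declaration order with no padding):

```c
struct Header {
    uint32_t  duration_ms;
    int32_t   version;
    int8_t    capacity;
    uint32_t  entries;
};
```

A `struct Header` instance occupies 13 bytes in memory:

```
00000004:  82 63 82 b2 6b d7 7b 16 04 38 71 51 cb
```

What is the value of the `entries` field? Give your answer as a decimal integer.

`entries` follows `duration_ms` (4 B), `version` (4 B), `capacity` (1 B), so it starts at offset 4 + 4 + 1 = 9 and occupies 4 bytes.
Bytes at offsets 9..12: 38 71 51 CB.
In big-endian order the high byte comes first in memory.
The bytes are already most-significant first: 0x387151CB.
0x387151CB = 946950603.

946950603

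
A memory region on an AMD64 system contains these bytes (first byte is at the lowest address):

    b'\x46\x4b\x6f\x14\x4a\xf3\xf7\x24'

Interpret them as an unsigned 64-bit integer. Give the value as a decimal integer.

Little-endian: lowest address holds the least-significant byte.
Reassemble most-significant byte first: 24 F7 F3 4A 14 6F 4B 46 → 0x24F7F34A146F4B46.
0x24F7F34A146F4B46 = 2663865204108905286.

2663865204108905286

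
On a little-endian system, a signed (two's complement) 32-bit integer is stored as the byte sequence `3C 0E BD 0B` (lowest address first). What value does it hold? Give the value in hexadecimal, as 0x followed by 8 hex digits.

In little-endian order the low byte comes first in memory.
Reassemble most-significant byte first: 0B BD 0E 3C → 0x0BBD0E3C.

0x0BBD0E3C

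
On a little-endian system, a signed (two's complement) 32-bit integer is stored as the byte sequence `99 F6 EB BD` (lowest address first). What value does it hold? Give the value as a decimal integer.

-1108609383

In little-endian order the low byte comes first in memory.
Reassemble most-significant byte first: BD EB F6 99 → 0xBDEBF699.
Top bit is set, so as a signed 32-bit value this is 0xBDEBF699 − 2^32 = -1108609383.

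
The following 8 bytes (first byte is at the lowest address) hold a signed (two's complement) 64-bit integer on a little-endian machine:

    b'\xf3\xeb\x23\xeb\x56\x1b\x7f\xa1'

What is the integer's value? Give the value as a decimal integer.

-6809694051434763277

Little-endian: lowest address holds the least-significant byte.
Reassemble most-significant byte first: A1 7F 1B 56 EB 23 EB F3 → 0xA17F1B56EB23EBF3.
Top bit is set, so as a signed 64-bit value this is 0xA17F1B56EB23EBF3 − 2^64 = -6809694051434763277.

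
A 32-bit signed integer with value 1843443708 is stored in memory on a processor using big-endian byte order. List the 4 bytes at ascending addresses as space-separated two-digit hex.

1843443708 in hexadecimal, padded to 32 bits, is 0x6DE0B7FC.
Split into bytes (most-significant first): 6D E0 B7 FC.
In big-endian order the high byte comes first in memory.
So the memory order matches the most-significant-first order: 6D E0 B7 FC.

6D E0 B7 FC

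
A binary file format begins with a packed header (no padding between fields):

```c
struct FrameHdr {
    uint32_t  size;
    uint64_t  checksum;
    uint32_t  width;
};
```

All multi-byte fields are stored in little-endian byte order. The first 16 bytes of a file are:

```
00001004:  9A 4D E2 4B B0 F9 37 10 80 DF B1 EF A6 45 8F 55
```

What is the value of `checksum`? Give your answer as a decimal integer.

`checksum` follows `size` (4 bytes), so it starts at byte offset 4 and occupies 8 bytes.
Bytes at offsets 4..11: B0 F9 37 10 80 DF B1 EF.
Little-endian stores the least-significant byte at the lowest address.
Reassemble most-significant byte first: EF B1 DF 80 10 37 F9 B0 → 0xEFB1DF801037F9B0.
0xEFB1DF801037F9B0 = 17271831787063474608.

17271831787063474608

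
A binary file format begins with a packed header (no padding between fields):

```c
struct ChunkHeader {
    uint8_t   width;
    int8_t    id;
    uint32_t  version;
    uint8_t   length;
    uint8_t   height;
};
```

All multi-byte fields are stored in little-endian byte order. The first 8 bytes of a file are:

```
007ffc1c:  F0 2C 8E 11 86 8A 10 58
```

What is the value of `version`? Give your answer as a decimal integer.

2324042126

`version` follows `width` (1 B), `id` (1 B), so it starts at offset 1 + 1 = 2 and occupies 4 bytes.
Bytes at offsets 2..5: 8E 11 86 8A.
In little-endian order the low byte comes first in memory.
Reassemble most-significant byte first: 8A 86 11 8E → 0x8A86118E.
0x8A86118E = 2324042126.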